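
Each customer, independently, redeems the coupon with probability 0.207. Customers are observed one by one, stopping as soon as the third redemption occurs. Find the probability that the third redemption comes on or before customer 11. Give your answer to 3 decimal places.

Finishing within 11 customers ⇔ at least 3 successes in the first 11. With X ~ Binomial(11, 0.207), P(Y ≤ 11) = 1 − P(X ≤ 2).
  k=0: C(11,0)·0.207^0·0.793^11 = 0.07798
  k=1: C(11,1)·0.207^1·0.793^10 = 0.22392
  k=2: C(11,2)·0.207^2·0.793^9 = 0.29226
1 − 0.59416 = 0.40584

0.406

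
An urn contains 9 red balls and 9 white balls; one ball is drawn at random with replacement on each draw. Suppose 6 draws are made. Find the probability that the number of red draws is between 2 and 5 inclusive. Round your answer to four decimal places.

X ~ Binomial(6, 0.50); P(2 ≤ X ≤ 5) = Σ C(6,k) p^k (1−p)^(6−k) over k:
  k=2: C(6,2)·0.50^2·0.50^4 = 0.234375
  k=3: C(6,3)·0.50^3·0.50^3 = 0.312500
  k=4: C(6,4)·0.50^4·0.50^2 = 0.234375
  k=5: C(6,5)·0.50^5·0.50^1 = 0.093750
Total = 0.875000

0.8750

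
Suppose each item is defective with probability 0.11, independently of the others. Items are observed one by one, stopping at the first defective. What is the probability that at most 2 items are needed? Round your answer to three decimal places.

Y = number of items to the first success; geometric, p = 0.11.
P(Y ≤ 2) = 1 − (1−p)^2 = 1 − 0.79210 = 0.20790

0.208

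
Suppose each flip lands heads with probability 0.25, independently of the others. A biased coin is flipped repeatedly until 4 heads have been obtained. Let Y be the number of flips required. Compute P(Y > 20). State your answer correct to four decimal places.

0.2252

Needing more than 20 flips ⇔ fewer than 4 successes in the first 20. With X ~ Binomial(20, 0.25), P(Y > 20) = P(X ≤ 3).
  k=0: C(20,0)·0.25^0·0.75^20 = 0.003171
  k=1: C(20,1)·0.25^1·0.75^19 = 0.021141
  k=2: C(20,2)·0.25^2·0.75^18 = 0.066948
  k=3: C(20,3)·0.25^3·0.75^17 = 0.133896
P(X ≤ 3) = 0.225156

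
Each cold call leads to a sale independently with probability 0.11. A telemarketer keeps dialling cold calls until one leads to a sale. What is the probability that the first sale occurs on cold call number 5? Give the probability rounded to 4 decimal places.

Geometric (trials to first success), p = 0.11.
P(Y = 5) = (1−p)^4 · p = 0.62742 · 0.11 = 0.069016

0.0690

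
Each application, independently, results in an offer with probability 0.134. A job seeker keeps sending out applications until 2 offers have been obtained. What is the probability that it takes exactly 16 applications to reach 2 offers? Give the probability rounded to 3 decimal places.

0.036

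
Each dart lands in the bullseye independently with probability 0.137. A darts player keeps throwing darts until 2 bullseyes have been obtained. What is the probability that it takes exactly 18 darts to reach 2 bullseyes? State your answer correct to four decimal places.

Y = trial on which the second success occurs; negative binomial, r=2, p=0.137.
P(Y=18) = C(17,1) · p^2 · (1−p)^16
= 17 · 0.018769 · 0.094661 = 0.030204

0.0302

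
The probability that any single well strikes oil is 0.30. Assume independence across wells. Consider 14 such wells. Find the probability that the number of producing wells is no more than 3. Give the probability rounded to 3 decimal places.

0.355

X ~ Binomial(14, 0.30); P(X ≤ 3) = Σ C(14,k) p^k (1−p)^(14−k) over k:
  k=0: C(14,0)·0.30^0·0.70^14 = 0.00678
  k=1: C(14,1)·0.30^1·0.70^13 = 0.04069
  k=2: C(14,2)·0.30^2·0.70^12 = 0.11336
  k=3: C(14,3)·0.30^3·0.70^11 = 0.19433
Total = 0.35517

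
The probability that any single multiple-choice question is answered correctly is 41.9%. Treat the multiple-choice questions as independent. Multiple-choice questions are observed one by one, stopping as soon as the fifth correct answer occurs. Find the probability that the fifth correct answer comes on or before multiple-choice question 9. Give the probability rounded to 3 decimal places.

0.307

Finishing within 9 multiple-choice questions ⇔ at least 5 successes in the first 9. With X ~ Binomial(9, 0.419), P(Y ≤ 9) = 1 − P(X ≤ 4).
  k=0: C(9,0)·0.419^0·0.581^9 = 0.00754
  k=1: C(9,1)·0.419^1·0.581^8 = 0.04896
  k=2: C(9,2)·0.419^2·0.581^7 = 0.14124
  k=3: C(9,3)·0.419^3·0.581^6 = 0.23767
  k=4: C(9,4)·0.419^4·0.581^5 = 0.25710
1 − 0.69252 = 0.30748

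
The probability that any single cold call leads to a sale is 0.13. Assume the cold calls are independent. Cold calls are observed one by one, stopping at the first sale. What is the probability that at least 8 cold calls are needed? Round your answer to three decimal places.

0.377

Y = number of cold calls to the first success; geometric, p = 0.13.
P(Y > 7) = P(first 7 all fail) = (1−p)^7 = 0.37725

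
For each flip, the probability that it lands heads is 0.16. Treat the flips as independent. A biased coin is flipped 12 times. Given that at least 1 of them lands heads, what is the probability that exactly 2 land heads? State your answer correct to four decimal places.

0.3371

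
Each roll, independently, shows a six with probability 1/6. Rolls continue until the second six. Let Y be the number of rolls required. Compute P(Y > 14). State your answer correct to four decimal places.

0.2960

Needing more than 14 rolls ⇔ fewer than 2 successes in the first 14. With X ~ Binomial(14, 0.166667), P(Y > 14) = P(X ≤ 1).
  k=0: C(14,0)·0.166667^0·0.833333^14 = 0.077887
  k=1: C(14,1)·0.166667^1·0.833333^13 = 0.218082
P(X ≤ 1) = 0.295969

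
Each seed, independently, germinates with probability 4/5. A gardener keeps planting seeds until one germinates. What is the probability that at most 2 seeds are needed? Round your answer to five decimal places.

0.96000

Y = number of seeds to the first success; geometric, p = 0.80.
P(Y ≤ 2) = 1 − (1−p)^2 = 1 − 0.0400000 = 0.9600000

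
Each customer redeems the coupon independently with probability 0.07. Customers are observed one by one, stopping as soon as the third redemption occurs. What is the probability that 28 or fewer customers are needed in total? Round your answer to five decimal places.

0.31198

Finishing within 28 customers ⇔ at least 3 successes in the first 28. With X ~ Binomial(28, 0.07), P(Y ≤ 28) = 1 − P(X ≤ 2).
  k=0: C(28,0)·0.07^0·0.93^28 = 0.1310758
  k=1: C(28,1)·0.07^1·0.93^27 = 0.2762458
  k=2: C(28,2)·0.07^2·0.93^26 = 0.2807014
1 − 0.6880230 = 0.3119770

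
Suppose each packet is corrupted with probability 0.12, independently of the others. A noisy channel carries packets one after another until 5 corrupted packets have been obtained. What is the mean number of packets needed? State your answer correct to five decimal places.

41.66667

Y = total packets until the fifth success; negative binomial with r=5, p=0.12.
E[Y] = r / p = 5 / 0.12 = 41.6666667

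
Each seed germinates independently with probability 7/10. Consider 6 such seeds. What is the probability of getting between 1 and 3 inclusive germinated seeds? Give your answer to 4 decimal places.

0.2550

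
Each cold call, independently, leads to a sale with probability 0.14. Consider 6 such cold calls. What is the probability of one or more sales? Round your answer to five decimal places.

0.59543

P(at least one) = 1 − P(none) = 1 − (1 − 0.14)^6
= 1 − 0.4045672 = 0.5954328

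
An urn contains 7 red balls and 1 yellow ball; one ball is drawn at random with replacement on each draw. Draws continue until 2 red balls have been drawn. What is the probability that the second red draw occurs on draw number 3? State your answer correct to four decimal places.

0.1914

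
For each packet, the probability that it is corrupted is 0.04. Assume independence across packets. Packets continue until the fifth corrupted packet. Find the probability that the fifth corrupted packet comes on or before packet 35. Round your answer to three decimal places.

0.012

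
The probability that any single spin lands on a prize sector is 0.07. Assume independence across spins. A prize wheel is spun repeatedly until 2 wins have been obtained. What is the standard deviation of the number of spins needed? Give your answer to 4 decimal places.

19.4831

Y = total spins until the second success; negative binomial with r=2, p=0.07.
SD(Y) = √[r(1−p)/p²] = √(379.591837) = 19.483117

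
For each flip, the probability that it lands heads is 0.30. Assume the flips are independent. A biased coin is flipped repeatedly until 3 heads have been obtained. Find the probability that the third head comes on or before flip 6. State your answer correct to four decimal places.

0.2557

Finishing within 6 flips ⇔ at least 3 successes in the first 6. With X ~ Binomial(6, 0.30), P(Y ≤ 6) = 1 − P(X ≤ 2).
  k=0: C(6,0)·0.30^0·0.70^6 = 0.117649
  k=1: C(6,1)·0.30^1·0.70^5 = 0.302526
  k=2: C(6,2)·0.30^2·0.70^4 = 0.324135
1 − 0.744310 = 0.255690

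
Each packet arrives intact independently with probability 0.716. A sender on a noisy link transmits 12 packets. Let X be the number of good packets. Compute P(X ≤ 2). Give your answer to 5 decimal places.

X ~ Binomial(12, 0.716); P(X ≤ 2) = Σ C(12,k) p^k (1−p)^(12−k) over k:
  k=0: C(12,0)·0.716^0·0.284^12 = 0.0000003
  k=1: C(12,1)·0.716^1·0.284^11 = 0.0000083
  k=2: C(12,2)·0.716^2·0.284^10 = 0.0001155
Total = 0.0001241

0.00012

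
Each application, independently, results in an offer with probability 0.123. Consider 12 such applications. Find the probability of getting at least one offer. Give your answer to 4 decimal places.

0.7930

P(at least one) = 1 − P(none) = 1 − (1 − 0.123)^12
= 1 − 0.207012 = 0.792988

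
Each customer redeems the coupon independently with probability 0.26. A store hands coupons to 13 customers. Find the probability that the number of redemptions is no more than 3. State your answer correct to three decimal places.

X ~ Binomial(13, 0.26); P(X ≤ 3) = Σ C(13,k) p^k (1−p)^(13−k) over k:
  k=0: C(13,0)·0.26^0·0.74^13 = 0.01995
  k=1: C(13,1)·0.26^1·0.74^12 = 0.09114
  k=2: C(13,2)·0.26^2·0.74^11 = 0.19213
  k=3: C(13,3)·0.26^3·0.74^10 = 0.24752
Total = 0.55073

0.551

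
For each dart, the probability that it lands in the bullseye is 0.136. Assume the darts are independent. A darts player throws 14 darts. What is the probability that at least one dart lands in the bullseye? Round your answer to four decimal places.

0.8708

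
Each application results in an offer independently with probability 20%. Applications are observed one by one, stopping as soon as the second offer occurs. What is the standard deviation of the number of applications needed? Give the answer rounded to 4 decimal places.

6.3246

Y = total applications until the second success; negative binomial with r=2, p=0.20.
SD(Y) = √[r(1−p)/p²] = √(40.000000) = 6.324555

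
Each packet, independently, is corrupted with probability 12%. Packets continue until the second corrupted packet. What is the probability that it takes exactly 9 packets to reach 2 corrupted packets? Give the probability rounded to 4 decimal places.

0.0471

Y = trial on which the second success occurs; negative binomial, r=2, p=0.12.
P(Y=9) = C(8,1) · p^2 · (1−p)^7
= 8 · 0.0144 · 0.40868 = 0.047079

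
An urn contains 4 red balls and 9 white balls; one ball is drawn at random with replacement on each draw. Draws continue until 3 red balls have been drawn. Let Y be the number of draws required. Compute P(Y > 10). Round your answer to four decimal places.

0.3625

Needing more than 10 draws ⇔ fewer than 3 successes in the first 10. With X ~ Binomial(10, 0.307692), P(Y > 10) = P(X ≤ 2).
  k=0: C(10,0)·0.307692^0·0.692308^10 = 0.025292
  k=1: C(10,1)·0.307692^1·0.692308^9 = 0.112411
  k=2: C(10,2)·0.307692^2·0.692308^8 = 0.224822
P(X ≤ 2) = 0.362526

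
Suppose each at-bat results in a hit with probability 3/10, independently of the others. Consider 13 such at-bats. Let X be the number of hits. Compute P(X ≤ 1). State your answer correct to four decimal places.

0.0637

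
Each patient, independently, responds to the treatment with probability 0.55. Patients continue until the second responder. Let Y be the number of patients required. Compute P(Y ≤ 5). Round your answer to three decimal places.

Finishing within 5 patients ⇔ at least 2 successes in the first 5. With X ~ Binomial(5, 0.55), P(Y ≤ 5) = 1 − P(X ≤ 1).
  k=0: C(5,0)·0.55^0·0.45^5 = 0.01845
  k=1: C(5,1)·0.55^1·0.45^4 = 0.11277
1 − 0.13122 = 0.86878

0.869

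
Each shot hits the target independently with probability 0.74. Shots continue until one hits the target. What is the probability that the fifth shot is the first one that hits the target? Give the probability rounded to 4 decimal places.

0.0034

Geometric (trials to first success), p = 0.74.
P(Y = 5) = (1−p)^4 · p = 0.0045698 · 0.74 = 0.003382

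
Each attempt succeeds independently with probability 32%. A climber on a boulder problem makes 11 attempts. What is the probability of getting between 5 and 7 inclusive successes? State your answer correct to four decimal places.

0.2496

X ~ Binomial(11, 0.32); P(5 ≤ X ≤ 7) = Σ C(11,k) p^k (1−p)^(11−k) over k:
  k=5: C(11,5)·0.32^5·0.68^6 = 0.153266
  k=6: C(11,6)·0.32^6·0.68^5 = 0.072125
  k=7: C(11,7)·0.32^7·0.68^4 = 0.024244
Total = 0.249635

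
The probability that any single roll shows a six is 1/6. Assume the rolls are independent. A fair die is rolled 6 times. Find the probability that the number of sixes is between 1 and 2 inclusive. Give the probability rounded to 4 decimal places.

X ~ Binomial(6, 0.166667); P(1 ≤ X ≤ 2) = Σ C(6,k) p^k (1−p)^(6−k) over k:
  k=1: C(6,1)·0.166667^1·0.833333^5 = 0.401878
  k=2: C(6,2)·0.166667^2·0.833333^4 = 0.200939
Total = 0.602816

0.6028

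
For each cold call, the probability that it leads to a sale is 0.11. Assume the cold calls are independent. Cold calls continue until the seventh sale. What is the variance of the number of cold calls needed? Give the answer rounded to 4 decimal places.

514.8760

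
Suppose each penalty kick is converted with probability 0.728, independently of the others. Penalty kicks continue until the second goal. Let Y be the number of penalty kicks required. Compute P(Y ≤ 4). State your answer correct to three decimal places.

Finishing within 4 penalty kicks ⇔ at least 2 successes in the first 4. With X ~ Binomial(4, 0.728), P(Y ≤ 4) = 1 − P(X ≤ 1).
  k=0: C(4,0)·0.728^0·0.272^4 = 0.00547
  k=1: C(4,1)·0.728^1·0.272^3 = 0.05860
1 − 0.06407 = 0.93593

0.936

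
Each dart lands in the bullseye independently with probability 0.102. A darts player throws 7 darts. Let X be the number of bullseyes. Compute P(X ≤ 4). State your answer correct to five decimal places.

0.99981

X ~ Binomial(7, 0.102); P(X ≤ 4) = Σ C(7,k) p^k (1−p)^(7−k) over k:
  k=0: C(7,0)·0.102^0·0.898^7 = 0.4709061
  k=1: C(7,1)·0.102^1·0.898^6 = 0.3744176
  k=2: C(7,2)·0.102^2·0.898^5 = 0.1275855
  k=3: C(7,3)·0.102^3·0.898^4 = 0.0241532
  k=4: C(7,4)·0.102^4·0.898^3 = 0.0027435
Total = 0.9998058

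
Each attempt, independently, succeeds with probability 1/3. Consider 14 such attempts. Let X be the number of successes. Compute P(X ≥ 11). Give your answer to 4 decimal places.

0.0007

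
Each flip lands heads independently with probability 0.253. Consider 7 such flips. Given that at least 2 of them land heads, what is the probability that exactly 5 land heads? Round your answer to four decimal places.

0.0216

X ~ Binomial(7, 0.253). Want P(X=5 | X≥2) = P(X=5) / P(X≥2).
P(X=5) = C(7,5)·0.253^5·0.747^2 = 0.012147
P(X≥2) = 1 − 0.129791 − 0.307710 = 0.562499
Ratio = 0.012147 / 0.562499 = 0.021594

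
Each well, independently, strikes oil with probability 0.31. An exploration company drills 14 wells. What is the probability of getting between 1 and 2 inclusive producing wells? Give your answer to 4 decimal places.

X ~ Binomial(14, 0.31); P(1 ≤ X ≤ 2) = Σ C(14,k) p^k (1−p)^(14−k) over k:
  k=1: C(14,1)·0.31^1·0.69^13 = 0.034876
  k=2: C(14,2)·0.31^2·0.69^12 = 0.101848
Total = 0.136724

0.1367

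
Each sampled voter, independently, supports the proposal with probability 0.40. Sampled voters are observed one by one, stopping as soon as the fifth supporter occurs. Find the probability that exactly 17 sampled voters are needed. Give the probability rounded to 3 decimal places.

Y = trial on which the fifth success occurs; negative binomial, r=5, p=0.40.
P(Y=17) = C(16,4) · p^5 · (1−p)^12
= 1820 · 0.01024 · 0.0021768 = 0.04057

0.041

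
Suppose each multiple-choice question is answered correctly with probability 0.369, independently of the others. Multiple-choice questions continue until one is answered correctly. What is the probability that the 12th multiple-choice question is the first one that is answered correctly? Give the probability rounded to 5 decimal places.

Geometric (trials to first success), p = 0.369.
P(Y = 12) = (1−p)^11 · p = 0.0063143 · 0.369 = 0.0023300

0.00233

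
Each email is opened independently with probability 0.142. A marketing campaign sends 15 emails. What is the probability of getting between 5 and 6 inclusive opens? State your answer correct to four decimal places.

X ~ Binomial(15, 0.142); P(5 ≤ X ≤ 6) = Σ C(15,k) p^k (1−p)^(15−k) over k:
  k=5: C(15,5)·0.142^5·0.858^10 = 0.037486
  k=6: C(15,6)·0.142^6·0.858^9 = 0.010340
Total = 0.047826

0.0478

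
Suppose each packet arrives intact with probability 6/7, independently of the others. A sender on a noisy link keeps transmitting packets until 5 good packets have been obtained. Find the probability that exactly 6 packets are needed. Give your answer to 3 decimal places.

Y = trial on which the fifth success occurs; negative binomial, r=5, p=0.857143.
P(Y=6) = C(5,4) · p^5 · (1−p)^1
= 5 · 0.46266 · 0.14286 = 0.33047

0.330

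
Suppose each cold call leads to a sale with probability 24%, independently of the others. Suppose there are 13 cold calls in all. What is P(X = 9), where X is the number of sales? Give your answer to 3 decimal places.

0.001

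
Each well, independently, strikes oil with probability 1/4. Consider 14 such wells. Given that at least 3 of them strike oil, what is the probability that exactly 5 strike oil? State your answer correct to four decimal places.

0.2042

X ~ Binomial(14, 0.25). Want P(X=5 | X≥3) = P(X=5) / P(X≥3).
P(X=5) = C(14,5)·0.25^5·0.75^9 = 0.146796
P(X≥3) = 1 − 0.017818 − 0.083150 − 0.180159 = 0.718872
Ratio = 0.146796 / 0.718872 = 0.204204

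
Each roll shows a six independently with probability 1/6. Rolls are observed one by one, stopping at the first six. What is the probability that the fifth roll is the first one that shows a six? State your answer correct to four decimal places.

0.0804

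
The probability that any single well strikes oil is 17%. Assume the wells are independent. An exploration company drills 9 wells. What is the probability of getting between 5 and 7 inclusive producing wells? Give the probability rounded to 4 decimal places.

X ~ Binomial(9, 0.17); P(5 ≤ X ≤ 7) = Σ C(9,k) p^k (1−p)^(9−k) over k:
  k=5: C(9,5)·0.17^5·0.83^4 = 0.008490
  k=6: C(9,6)·0.17^6·0.83^3 = 0.001159
  k=7: C(9,7)·0.17^7·0.83^2 = 0.000102
Total = 0.009751

0.0098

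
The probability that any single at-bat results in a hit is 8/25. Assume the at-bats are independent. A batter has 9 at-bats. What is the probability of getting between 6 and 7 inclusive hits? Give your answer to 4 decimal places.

0.0341

X ~ Binomial(9, 0.32); P(6 ≤ X ≤ 7) = Σ C(9,k) p^k (1−p)^(9−k) over k:
  k=6: C(9,6)·0.32^6·0.68^3 = 0.028360
  k=7: C(9,7)·0.32^7·0.68^2 = 0.005720
Total = 0.034080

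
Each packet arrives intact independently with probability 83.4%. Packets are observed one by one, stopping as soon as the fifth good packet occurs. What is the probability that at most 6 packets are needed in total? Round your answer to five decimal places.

Finishing within 6 packets ⇔ at least 5 successes in the first 6. With X ~ Binomial(6, 0.834), P(Y ≤ 6) = 1 − P(X ≤ 4).
  k=0: C(6,0)·0.834^0·0.166^6 = 0.0000209
  k=1: C(6,1)·0.834^1·0.166^5 = 0.0006308
  k=2: C(6,2)·0.834^2·0.166^4 = 0.0079224
  k=3: C(6,3)·0.834^3·0.166^3 = 0.0530704
  k=4: C(6,4)·0.834^4·0.166^2 = 0.1999731
1 − 0.2616176 = 0.7383824

0.73838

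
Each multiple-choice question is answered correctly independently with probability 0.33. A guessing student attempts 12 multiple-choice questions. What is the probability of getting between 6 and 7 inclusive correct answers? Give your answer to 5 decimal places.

X ~ Binomial(12, 0.33); P(6 ≤ X ≤ 7) = Σ C(12,k) p^k (1−p)^(12−k) over k:
  k=6: C(12,6)·0.33^6·0.67^6 = 0.1079455
  k=7: C(12,7)·0.33^7·0.67^5 = 0.0455719
Total = 0.1535173

0.15352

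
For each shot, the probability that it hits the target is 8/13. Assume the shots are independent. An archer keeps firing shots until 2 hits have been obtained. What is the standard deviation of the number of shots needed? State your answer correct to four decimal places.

Y = total shots until the second success; negative binomial with r=2, p=0.615385.
SD(Y) = √[r(1−p)/p²] = √(2.031250) = 1.425219

1.4252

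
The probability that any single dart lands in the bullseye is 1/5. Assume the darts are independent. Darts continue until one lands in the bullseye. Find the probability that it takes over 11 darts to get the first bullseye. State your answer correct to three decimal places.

0.086

Y = number of darts to the first success; geometric, p = 0.20.
P(Y > 11) = P(first 11 all fail) = (1−p)^11 = 0.08590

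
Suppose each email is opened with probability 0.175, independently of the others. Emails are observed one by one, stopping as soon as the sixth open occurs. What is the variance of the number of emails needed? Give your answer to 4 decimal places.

Y = total emails until the sixth success; negative binomial with r=6, p=0.175.
Var(Y) = r(1−p)/p² = 6·0.825 / 0.175² = 161.632653

161.6327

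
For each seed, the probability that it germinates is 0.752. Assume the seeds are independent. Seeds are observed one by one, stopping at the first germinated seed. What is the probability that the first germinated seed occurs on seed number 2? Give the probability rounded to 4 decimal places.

Geometric (trials to first success), p = 0.752.
P(Y = 2) = (1−p)^1 · p = 0.248 · 0.752 = 0.186496

0.1865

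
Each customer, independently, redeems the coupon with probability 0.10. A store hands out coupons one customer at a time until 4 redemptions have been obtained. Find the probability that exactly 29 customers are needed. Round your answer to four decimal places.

0.0235

Y = trial on which the fourth success occurs; negative binomial, r=4, p=0.10.
P(Y=29) = C(28,3) · p^4 · (1−p)^25
= 3276 · 0.0001 · 0.07179 = 0.023518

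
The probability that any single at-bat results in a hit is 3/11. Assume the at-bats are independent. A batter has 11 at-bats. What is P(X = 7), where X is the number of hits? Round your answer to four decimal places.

0.0104

X ~ Binomial(n=11, p=0.272727).
P(X=7) = C(11,7) · p^7 · (1−p)^4
= 330 · 0.00011223 · 0.27976 = 0.010361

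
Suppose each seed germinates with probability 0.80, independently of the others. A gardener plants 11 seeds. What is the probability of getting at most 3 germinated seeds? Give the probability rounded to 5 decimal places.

0.00024

X ~ Binomial(11, 0.80); P(X ≤ 3) = Σ C(11,k) p^k (1−p)^(11−k) over k:
  k=0: C(11,0)·0.80^0·0.20^11 = 0.0000000
  k=1: C(11,1)·0.80^1·0.20^10 = 0.0000009
  k=2: C(11,2)·0.80^2·0.20^9 = 0.0000180
  k=3: C(11,3)·0.80^3·0.20^8 = 0.0002163
Total = 0.0002352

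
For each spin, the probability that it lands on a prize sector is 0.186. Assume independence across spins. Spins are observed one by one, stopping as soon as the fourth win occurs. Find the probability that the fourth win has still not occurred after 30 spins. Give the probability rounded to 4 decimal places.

0.1646

Needing more than 30 spins ⇔ fewer than 4 successes in the first 30. With X ~ Binomial(30, 0.186), P(Y > 30) = P(X ≤ 3).
  k=0: C(30,0)·0.186^0·0.814^30 = 0.002083
  k=1: C(30,1)·0.186^1·0.814^29 = 0.014280
  k=2: C(30,2)·0.186^2·0.814^28 = 0.047315
  k=3: C(30,3)·0.186^3·0.814^27 = 0.100908
P(X ≤ 3) = 0.164586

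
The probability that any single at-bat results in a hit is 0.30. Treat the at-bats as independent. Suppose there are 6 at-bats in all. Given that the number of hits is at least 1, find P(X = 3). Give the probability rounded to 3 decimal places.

X ~ Binomial(6, 0.30). Want P(X=3 | X≥1) = P(X=3) / P(X≥1).
P(X=3) = C(6,3)·0.30^3·0.70^3 = 0.18522
P(X≥1) = 1 − 0.11765 = 0.88235
Ratio = 0.18522 / 0.88235 = 0.20992

0.210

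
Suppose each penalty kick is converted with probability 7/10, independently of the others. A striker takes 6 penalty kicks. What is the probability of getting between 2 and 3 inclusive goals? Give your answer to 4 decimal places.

0.2448

X ~ Binomial(6, 0.70); P(2 ≤ X ≤ 3) = Σ C(6,k) p^k (1−p)^(6−k) over k:
  k=2: C(6,2)·0.70^2·0.30^4 = 0.059535
  k=3: C(6,3)·0.70^3·0.30^3 = 0.185220
Total = 0.244755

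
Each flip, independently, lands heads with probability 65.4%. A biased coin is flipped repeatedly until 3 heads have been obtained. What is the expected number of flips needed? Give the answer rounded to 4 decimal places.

4.5872

Y = total flips until the third success; negative binomial with r=3, p=0.654.
E[Y] = r / p = 3 / 0.654 = 4.587156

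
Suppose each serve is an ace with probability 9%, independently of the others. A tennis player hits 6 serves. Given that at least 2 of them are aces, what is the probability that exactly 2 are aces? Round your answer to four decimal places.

0.8756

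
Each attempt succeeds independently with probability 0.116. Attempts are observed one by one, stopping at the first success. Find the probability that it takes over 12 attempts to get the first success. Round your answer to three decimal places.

0.228

Y = number of attempts to the first success; geometric, p = 0.116.
P(Y > 12) = P(first 12 all fail) = (1−p)^12 = 0.22773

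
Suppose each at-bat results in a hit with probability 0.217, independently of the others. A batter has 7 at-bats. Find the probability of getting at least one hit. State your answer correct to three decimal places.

P(at least one) = 1 − P(none) = 1 − (1 − 0.217)^7
= 1 − 0.18044 = 0.81956

0.820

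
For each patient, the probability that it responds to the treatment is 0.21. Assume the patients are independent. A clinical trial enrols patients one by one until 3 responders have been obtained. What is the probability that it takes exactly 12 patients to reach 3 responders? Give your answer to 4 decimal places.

Y = trial on which the third success occurs; negative binomial, r=3, p=0.21.
P(Y=12) = C(11,2) · p^3 · (1−p)^9
= 55 · 0.009261 · 0.11985 = 0.061047

0.0610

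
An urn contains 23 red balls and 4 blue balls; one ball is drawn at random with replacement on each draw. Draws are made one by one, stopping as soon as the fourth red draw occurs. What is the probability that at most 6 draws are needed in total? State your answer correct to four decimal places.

0.9542

Finishing within 6 draws ⇔ at least 4 successes in the first 6. With X ~ Binomial(6, 0.851852), P(Y ≤ 6) = 1 − P(X ≤ 3).
  k=0: C(6,0)·0.851852^0·0.148148^6 = 0.000011
  k=1: C(6,1)·0.851852^1·0.148148^5 = 0.000365
  k=2: C(6,2)·0.851852^2·0.148148^4 = 0.005243
  k=3: C(6,3)·0.851852^3·0.148148^3 = 0.040199
1 − 0.045817 = 0.954183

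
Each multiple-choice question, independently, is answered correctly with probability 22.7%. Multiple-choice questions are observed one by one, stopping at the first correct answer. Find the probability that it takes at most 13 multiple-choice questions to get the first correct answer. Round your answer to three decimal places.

0.965

Y = number of multiple-choice questions to the first success; geometric, p = 0.227.
P(Y ≤ 13) = 1 − (1−p)^13 = 1 − 0.03518 = 0.96482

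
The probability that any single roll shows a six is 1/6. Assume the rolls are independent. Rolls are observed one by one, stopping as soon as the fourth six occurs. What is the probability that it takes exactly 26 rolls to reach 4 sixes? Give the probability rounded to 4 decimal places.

Y = trial on which the fourth success occurs; negative binomial, r=4, p=0.166667.
P(Y=26) = C(25,3) · p^4 · (1−p)^22
= 2300 · 0.0007716 · 0.018114 = 0.032147

0.0321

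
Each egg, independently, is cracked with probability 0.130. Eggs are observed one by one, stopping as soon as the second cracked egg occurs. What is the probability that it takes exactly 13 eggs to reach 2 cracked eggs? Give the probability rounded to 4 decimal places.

0.0438

Y = trial on which the second success occurs; negative binomial, r=2, p=0.13.
P(Y=13) = C(12,1) · p^2 · (1−p)^11
= 12 · 0.0169 · 0.21613 = 0.043831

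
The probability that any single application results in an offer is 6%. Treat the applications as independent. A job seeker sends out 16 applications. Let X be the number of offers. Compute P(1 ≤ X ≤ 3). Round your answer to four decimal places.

X ~ Binomial(16, 0.06); P(1 ≤ X ≤ 3) = Σ C(16,k) p^k (1−p)^(16−k) over k:
  k=1: C(16,1)·0.06^1·0.94^15 = 0.379480
  k=2: C(16,2)·0.06^2·0.94^14 = 0.181666
  k=3: C(16,3)·0.06^3·0.94^13 = 0.054113
Total = 0.615259

0.6153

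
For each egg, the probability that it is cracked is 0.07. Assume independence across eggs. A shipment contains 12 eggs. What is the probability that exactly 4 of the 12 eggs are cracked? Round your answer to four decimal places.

0.0067

X ~ Binomial(n=12, p=0.07).
P(X=4) = C(12,4) · p^4 · (1−p)^8
= 495 · 2.401e-05 · 0.55958 = 0.006651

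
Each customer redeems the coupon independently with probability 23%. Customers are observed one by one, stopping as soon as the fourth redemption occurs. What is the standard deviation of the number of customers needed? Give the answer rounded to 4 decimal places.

7.6304

Y = total customers until the fourth success; negative binomial with r=4, p=0.23.
SD(Y) = √[r(1−p)/p²] = √(58.223062) = 7.630404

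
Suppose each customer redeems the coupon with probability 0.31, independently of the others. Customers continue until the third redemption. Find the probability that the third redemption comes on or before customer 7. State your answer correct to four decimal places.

Finishing within 7 customers ⇔ at least 3 successes in the first 7. With X ~ Binomial(7, 0.31), P(Y ≤ 7) = 1 − P(X ≤ 2).
  k=0: C(7,0)·0.31^0·0.69^7 = 0.074464
  k=1: C(7,1)·0.31^1·0.69^6 = 0.234182
  k=2: C(7,2)·0.31^2·0.69^5 = 0.315637
1 − 0.624283 = 0.375717

0.3757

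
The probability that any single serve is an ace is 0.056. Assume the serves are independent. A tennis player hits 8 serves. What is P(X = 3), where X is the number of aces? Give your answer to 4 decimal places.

X ~ Binomial(n=8, p=0.056).
P(X=3) = C(8,3) · p^3 · (1−p)^5
= 56 · 0.00017562 · 0.74965 = 0.007372

0.0074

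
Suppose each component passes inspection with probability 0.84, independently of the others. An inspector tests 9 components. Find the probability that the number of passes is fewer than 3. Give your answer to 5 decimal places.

X ~ Binomial(9, 0.84); P(X ≤ 2) = Σ C(9,k) p^k (1−p)^(9−k) over k:
  k=0: C(9,0)·0.84^0·0.16^9 = 0.0000001
  k=1: C(9,1)·0.84^1·0.16^8 = 0.0000032
  k=2: C(9,2)·0.84^2·0.16^7 = 0.0000682
Total = 0.0000715

0.00007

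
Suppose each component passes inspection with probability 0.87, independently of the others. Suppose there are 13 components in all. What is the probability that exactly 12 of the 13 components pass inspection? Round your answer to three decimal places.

X ~ Binomial(n=13, p=0.87).
P(X=12) = C(13,12) · p^12 · (1−p)^1
= 13 · 0.18803 · 0.13 = 0.31777

0.318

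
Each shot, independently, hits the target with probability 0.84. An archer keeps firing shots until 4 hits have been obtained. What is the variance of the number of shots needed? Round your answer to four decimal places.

Y = total shots until the fourth success; negative binomial with r=4, p=0.84.
Var(Y) = r(1−p)/p² = 4·0.16 / 0.84² = 0.907029

0.9070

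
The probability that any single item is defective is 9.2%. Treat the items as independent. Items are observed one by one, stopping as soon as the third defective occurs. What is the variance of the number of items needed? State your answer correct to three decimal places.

321.834

Y = total items until the third success; negative binomial with r=3, p=0.092.
Var(Y) = r(1−p)/p² = 3·0.908 / 0.092² = 321.83365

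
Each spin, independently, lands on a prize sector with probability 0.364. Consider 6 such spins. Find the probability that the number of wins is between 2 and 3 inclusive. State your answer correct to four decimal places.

X ~ Binomial(6, 0.364); P(2 ≤ X ≤ 3) = Σ C(6,k) p^k (1−p)^(6−k) over k:
  k=2: C(6,2)·0.364^2·0.636^4 = 0.325179
  k=3: C(6,3)·0.364^3·0.636^3 = 0.248145
Total = 0.573324

0.5733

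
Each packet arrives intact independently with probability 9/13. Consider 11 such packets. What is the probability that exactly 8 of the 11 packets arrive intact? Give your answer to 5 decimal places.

0.25365

X ~ Binomial(n=11, p=0.692308).
P(X=8) = C(11,8) · p^8 · (1−p)^3
= 165 · 0.052771 · 0.029131 = 0.2536455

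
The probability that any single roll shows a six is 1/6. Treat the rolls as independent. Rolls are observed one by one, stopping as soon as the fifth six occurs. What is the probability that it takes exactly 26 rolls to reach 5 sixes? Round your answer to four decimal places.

Y = trial on which the fifth success occurs; negative binomial, r=5, p=0.166667.
P(Y=26) = C(25,4) · p^5 · (1−p)^21
= 12650 · 0.0001286 · 0.021737 = 0.035361

0.0354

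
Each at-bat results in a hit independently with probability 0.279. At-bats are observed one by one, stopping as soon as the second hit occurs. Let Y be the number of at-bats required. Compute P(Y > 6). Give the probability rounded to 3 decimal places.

0.467

Needing more than 6 at-bats ⇔ fewer than 2 successes in the first 6. With X ~ Binomial(6, 0.279), P(Y > 6) = P(X ≤ 1).
  k=0: C(6,0)·0.279^0·0.721^6 = 0.14048
  k=1: C(6,1)·0.279^1·0.721^5 = 0.32616
P(X ≤ 1) = 0.46664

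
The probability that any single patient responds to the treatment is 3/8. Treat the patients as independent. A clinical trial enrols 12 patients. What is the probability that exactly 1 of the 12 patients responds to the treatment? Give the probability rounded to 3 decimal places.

X ~ Binomial(n=12, p=0.375).
P(X=1) = C(12,1) · p^1 · (1−p)^11
= 12 · 0.375 · 0.0056843 = 0.02558

0.026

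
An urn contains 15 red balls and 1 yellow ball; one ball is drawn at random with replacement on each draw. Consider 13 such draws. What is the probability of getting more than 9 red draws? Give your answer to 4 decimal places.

0.9931

X ~ Binomial(13, 0.9375); P(X ≥ 10) = Σ C(13,k) p^k (1−p)^(13−k) over k:
  k=10: C(13,10)·0.9375^10·0.0625^3 = 0.036620
  k=11: C(13,11)·0.9375^11·0.0625^2 = 0.149809
  k=12: C(13,12)·0.9375^12·0.0625^1 = 0.374523
  k=13: C(13,13)·0.9375^13·0.0625^0 = 0.432142
Total = 0.993095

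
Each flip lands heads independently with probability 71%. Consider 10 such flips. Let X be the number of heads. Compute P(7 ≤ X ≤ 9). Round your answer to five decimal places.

X ~ Binomial(10, 0.71); P(7 ≤ X ≤ 9) = Σ C(10,k) p^k (1−p)^(10−k) over k:
  k=7: C(10,7)·0.71^7·0.29^3 = 0.2661851
  k=8: C(10,8)·0.71^8·0.29^2 = 0.2443854
  k=9: C(10,9)·0.71^9·0.29^1 = 0.1329607
Total = 0.6435311

0.64353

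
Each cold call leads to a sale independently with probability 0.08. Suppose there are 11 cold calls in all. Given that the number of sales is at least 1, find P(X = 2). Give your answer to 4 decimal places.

0.2768

X ~ Binomial(11, 0.08). Want P(X=2 | X≥1) = P(X=2) / P(X≥1).
P(X=2) = C(11,2)·0.08^2·0.92^9 = 0.166201
P(X≥1) = 1 − 0.399637 = 0.600363
Ratio = 0.166201 / 0.600363 = 0.276834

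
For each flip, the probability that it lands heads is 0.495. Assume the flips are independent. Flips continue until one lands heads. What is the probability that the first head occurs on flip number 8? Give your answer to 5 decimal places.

Geometric (trials to first success), p = 0.495.
P(Y = 8) = (1−p)^7 · p = 0.0083761 · 0.495 = 0.0041461

0.00415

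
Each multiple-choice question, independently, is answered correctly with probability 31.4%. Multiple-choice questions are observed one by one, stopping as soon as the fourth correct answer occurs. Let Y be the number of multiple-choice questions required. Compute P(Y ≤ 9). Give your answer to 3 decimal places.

0.303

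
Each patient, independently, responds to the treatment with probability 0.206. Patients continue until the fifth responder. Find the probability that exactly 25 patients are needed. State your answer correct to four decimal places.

0.0391

Y = trial on which the fifth success occurs; negative binomial, r=5, p=0.206.
P(Y=25) = C(24,4) · p^5 · (1−p)^20
= 10626 · 0.00037097 · 0.0099177 = 0.039095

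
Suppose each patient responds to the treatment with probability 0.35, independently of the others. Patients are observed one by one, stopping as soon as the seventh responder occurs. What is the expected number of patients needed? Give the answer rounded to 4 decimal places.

20.0000

Y = total patients until the seventh success; negative binomial with r=7, p=0.35.
E[Y] = r / p = 7 / 0.35 = 20.000000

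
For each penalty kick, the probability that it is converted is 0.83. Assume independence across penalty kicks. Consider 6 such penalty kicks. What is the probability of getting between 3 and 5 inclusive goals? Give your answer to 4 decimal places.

X ~ Binomial(6, 0.83); P(3 ≤ X ≤ 5) = Σ C(6,k) p^k (1−p)^(6−k) over k:
  k=3: C(6,3)·0.83^3·0.17^3 = 0.056184
  k=4: C(6,4)·0.83^4·0.17^2 = 0.205732
  k=5: C(6,5)·0.83^5·0.17^1 = 0.401782
Total = 0.663698

0.6637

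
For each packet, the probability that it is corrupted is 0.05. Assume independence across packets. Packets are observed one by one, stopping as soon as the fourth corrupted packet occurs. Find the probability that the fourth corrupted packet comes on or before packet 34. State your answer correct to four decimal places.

Finishing within 34 packets ⇔ at least 4 successes in the first 34. With X ~ Binomial(34, 0.05), P(Y ≤ 34) = 1 − P(X ≤ 3).
  k=0: C(34,0)·0.05^0·0.95^34 = 0.174825
  k=1: C(34,1)·0.05^1·0.95^33 = 0.312844
  k=2: C(34,2)·0.05^2·0.95^32 = 0.271680
  k=3: C(34,3)·0.05^3·0.95^31 = 0.152522
1 − 0.911871 = 0.088129

0.0881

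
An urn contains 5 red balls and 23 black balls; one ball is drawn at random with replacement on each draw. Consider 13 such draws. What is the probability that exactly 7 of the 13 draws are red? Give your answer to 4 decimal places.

X ~ Binomial(n=13, p=0.178571).
P(X=7) = C(13,7) · p^7 · (1−p)^6
= 1716 · 5.7901e-06 · 0.3072 = 0.003052

0.0031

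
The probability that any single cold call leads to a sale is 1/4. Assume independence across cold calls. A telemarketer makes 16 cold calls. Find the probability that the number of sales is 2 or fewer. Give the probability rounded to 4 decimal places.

X ~ Binomial(16, 0.25); P(X ≤ 2) = Σ C(16,k) p^k (1−p)^(16−k) over k:
  k=0: C(16,0)·0.25^0·0.75^16 = 0.010023
  k=1: C(16,1)·0.25^1·0.75^15 = 0.053454
  k=2: C(16,2)·0.25^2·0.75^14 = 0.133635
Total = 0.197111

0.1971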